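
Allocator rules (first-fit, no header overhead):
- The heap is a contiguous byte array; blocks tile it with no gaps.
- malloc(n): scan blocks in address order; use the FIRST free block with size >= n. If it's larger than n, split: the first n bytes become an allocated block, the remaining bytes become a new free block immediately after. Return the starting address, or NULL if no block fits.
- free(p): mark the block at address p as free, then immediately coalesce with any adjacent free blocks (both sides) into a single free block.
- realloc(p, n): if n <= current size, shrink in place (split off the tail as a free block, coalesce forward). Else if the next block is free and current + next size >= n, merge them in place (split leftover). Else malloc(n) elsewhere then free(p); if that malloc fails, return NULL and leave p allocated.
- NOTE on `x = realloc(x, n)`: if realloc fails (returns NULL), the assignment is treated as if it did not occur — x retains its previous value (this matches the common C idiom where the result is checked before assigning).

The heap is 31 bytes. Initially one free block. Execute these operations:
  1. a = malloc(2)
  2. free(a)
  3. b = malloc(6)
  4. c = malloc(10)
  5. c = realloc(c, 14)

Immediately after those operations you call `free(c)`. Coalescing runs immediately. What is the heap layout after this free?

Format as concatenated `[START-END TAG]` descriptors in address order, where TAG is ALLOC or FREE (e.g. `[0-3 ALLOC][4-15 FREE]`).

Op 1: a = malloc(2) -> a = 0; heap: [0-1 ALLOC][2-30 FREE]
Op 2: free(a) -> (freed a); heap: [0-30 FREE]
Op 3: b = malloc(6) -> b = 0; heap: [0-5 ALLOC][6-30 FREE]
Op 4: c = malloc(10) -> c = 6; heap: [0-5 ALLOC][6-15 ALLOC][16-30 FREE]
Op 5: c = realloc(c, 14) -> c = 6; heap: [0-5 ALLOC][6-19 ALLOC][20-30 FREE]
free(c): c = 6 -> block [6-19 ALLOC]; mark free, coalesce with adjacent free neighbors -> [0-5 ALLOC][6-30 FREE]

Answer: [0-5 ALLOC][6-30 FREE]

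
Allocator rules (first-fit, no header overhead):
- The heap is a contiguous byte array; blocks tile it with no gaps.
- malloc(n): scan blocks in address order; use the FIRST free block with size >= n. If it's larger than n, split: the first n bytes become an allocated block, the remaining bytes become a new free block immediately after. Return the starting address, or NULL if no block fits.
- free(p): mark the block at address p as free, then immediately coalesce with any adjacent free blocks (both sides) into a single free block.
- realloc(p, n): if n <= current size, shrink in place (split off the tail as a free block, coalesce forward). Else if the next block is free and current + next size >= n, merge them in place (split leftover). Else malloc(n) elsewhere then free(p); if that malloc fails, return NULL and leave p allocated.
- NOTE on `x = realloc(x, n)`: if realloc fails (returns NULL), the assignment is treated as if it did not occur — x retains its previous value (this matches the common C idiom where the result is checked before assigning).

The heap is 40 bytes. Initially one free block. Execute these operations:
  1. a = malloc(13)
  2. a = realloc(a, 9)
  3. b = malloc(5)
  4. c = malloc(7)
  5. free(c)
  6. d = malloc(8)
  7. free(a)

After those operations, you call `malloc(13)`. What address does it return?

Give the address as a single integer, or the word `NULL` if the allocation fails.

Answer: 22

Derivation:
Op 1: a = malloc(13) -> a = 0; heap: [0-12 ALLOC][13-39 FREE]
Op 2: a = realloc(a, 9) -> a = 0; heap: [0-8 ALLOC][9-39 FREE]
Op 3: b = malloc(5) -> b = 9; heap: [0-8 ALLOC][9-13 ALLOC][14-39 FREE]
Op 4: c = malloc(7) -> c = 14; heap: [0-8 ALLOC][9-13 ALLOC][14-20 ALLOC][21-39 FREE]
Op 5: free(c) -> (freed c); heap: [0-8 ALLOC][9-13 ALLOC][14-39 FREE]
Op 6: d = malloc(8) -> d = 14; heap: [0-8 ALLOC][9-13 ALLOC][14-21 ALLOC][22-39 FREE]
Op 7: free(a) -> (freed a); heap: [0-8 FREE][9-13 ALLOC][14-21 ALLOC][22-39 FREE]
malloc(13): first-fit scan over [0-8 FREE][9-13 ALLOC][14-21 ALLOC][22-39 FREE] -> 22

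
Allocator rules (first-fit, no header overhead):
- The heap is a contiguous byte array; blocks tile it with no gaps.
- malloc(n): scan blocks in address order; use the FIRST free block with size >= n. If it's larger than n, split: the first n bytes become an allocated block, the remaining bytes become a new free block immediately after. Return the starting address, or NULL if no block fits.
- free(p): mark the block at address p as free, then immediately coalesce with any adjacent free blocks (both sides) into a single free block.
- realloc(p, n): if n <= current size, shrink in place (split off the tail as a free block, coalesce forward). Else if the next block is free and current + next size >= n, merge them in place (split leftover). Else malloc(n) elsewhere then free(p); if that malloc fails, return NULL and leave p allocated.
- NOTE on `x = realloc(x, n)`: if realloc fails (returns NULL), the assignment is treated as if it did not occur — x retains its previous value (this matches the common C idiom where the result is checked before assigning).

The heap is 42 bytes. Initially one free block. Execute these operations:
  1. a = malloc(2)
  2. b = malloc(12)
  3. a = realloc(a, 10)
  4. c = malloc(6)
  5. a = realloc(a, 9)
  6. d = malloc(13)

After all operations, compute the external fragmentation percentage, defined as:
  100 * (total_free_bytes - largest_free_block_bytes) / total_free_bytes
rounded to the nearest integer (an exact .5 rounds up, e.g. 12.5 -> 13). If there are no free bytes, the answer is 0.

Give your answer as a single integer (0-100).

Answer: 20

Derivation:
Op 1: a = malloc(2) -> a = 0; heap: [0-1 ALLOC][2-41 FREE]
Op 2: b = malloc(12) -> b = 2; heap: [0-1 ALLOC][2-13 ALLOC][14-41 FREE]
Op 3: a = realloc(a, 10) -> a = 14; heap: [0-1 FREE][2-13 ALLOC][14-23 ALLOC][24-41 FREE]
Op 4: c = malloc(6) -> c = 24; heap: [0-1 FREE][2-13 ALLOC][14-23 ALLOC][24-29 ALLOC][30-41 FREE]
Op 5: a = realloc(a, 9) -> a = 14; heap: [0-1 FREE][2-13 ALLOC][14-22 ALLOC][23-23 FREE][24-29 ALLOC][30-41 FREE]
Op 6: d = malloc(13) -> d = NULL; heap: [0-1 FREE][2-13 ALLOC][14-22 ALLOC][23-23 FREE][24-29 ALLOC][30-41 FREE]
Free blocks: [2 1 12] total_free=15 largest=12 -> 100*(15-12)/15 = 300/15 = 20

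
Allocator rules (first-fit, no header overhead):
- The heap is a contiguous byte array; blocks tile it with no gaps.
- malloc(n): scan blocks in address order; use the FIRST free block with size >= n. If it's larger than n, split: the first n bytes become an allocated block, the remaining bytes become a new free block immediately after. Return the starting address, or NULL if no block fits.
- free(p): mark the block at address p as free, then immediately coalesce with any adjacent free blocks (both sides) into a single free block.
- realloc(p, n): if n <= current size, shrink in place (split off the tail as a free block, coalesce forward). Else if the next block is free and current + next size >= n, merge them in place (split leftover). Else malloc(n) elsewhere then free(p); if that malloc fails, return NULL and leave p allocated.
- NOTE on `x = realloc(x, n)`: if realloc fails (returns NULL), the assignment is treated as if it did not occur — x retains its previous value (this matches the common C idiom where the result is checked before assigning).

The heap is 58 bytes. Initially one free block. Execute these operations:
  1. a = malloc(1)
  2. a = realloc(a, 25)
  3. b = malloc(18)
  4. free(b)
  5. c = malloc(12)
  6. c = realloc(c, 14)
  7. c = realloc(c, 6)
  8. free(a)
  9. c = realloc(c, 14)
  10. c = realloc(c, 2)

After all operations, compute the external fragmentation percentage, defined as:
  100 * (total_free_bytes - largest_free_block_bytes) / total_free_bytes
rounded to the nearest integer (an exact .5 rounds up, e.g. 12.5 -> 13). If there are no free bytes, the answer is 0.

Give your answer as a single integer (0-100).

Op 1: a = malloc(1) -> a = 0; heap: [0-0 ALLOC][1-57 FREE]
Op 2: a = realloc(a, 25) -> a = 0; heap: [0-24 ALLOC][25-57 FREE]
Op 3: b = malloc(18) -> b = 25; heap: [0-24 ALLOC][25-42 ALLOC][43-57 FREE]
Op 4: free(b) -> (freed b); heap: [0-24 ALLOC][25-57 FREE]
Op 5: c = malloc(12) -> c = 25; heap: [0-24 ALLOC][25-36 ALLOC][37-57 FREE]
Op 6: c = realloc(c, 14) -> c = 25; heap: [0-24 ALLOC][25-38 ALLOC][39-57 FREE]
Op 7: c = realloc(c, 6) -> c = 25; heap: [0-24 ALLOC][25-30 ALLOC][31-57 FREE]
Op 8: free(a) -> (freed a); heap: [0-24 FREE][25-30 ALLOC][31-57 FREE]
Op 9: c = realloc(c, 14) -> c = 25; heap: [0-24 FREE][25-38 ALLOC][39-57 FREE]
Op 10: c = realloc(c, 2) -> c = 25; heap: [0-24 FREE][25-26 ALLOC][27-57 FREE]
Free blocks: [25 31] total_free=56 largest=31 -> 100*(56-31)/56 = 2500/56 ≈ 44.643 -> rounds to 45

Answer: 45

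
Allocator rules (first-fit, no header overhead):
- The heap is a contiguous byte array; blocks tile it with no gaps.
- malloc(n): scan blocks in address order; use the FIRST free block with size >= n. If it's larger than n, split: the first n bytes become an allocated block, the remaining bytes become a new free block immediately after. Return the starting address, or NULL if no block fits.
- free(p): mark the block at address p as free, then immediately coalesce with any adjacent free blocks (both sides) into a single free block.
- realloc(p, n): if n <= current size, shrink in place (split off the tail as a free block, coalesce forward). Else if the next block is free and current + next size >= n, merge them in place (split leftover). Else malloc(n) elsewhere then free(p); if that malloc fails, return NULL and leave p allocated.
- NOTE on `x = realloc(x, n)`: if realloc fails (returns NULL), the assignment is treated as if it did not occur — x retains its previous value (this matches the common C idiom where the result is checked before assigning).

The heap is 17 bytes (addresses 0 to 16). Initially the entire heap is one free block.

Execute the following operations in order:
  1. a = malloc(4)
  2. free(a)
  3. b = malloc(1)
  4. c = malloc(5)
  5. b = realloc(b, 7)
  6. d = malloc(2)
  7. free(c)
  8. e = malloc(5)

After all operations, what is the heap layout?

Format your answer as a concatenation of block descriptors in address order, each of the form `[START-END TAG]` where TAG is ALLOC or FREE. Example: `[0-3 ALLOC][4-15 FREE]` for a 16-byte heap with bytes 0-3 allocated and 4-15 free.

Op 1: a = malloc(4) -> a = 0; heap: [0-3 ALLOC][4-16 FREE]
Op 2: free(a) -> (freed a); heap: [0-16 FREE]
Op 3: b = malloc(1) -> b = 0; heap: [0-0 ALLOC][1-16 FREE]
Op 4: c = malloc(5) -> c = 1; heap: [0-0 ALLOC][1-5 ALLOC][6-16 FREE]
Op 5: b = realloc(b, 7) -> b = 6; heap: [0-0 FREE][1-5 ALLOC][6-12 ALLOC][13-16 FREE]
Op 6: d = malloc(2) -> d = 13; heap: [0-0 FREE][1-5 ALLOC][6-12 ALLOC][13-14 ALLOC][15-16 FREE]
Op 7: free(c) -> (freed c); heap: [0-5 FREE][6-12 ALLOC][13-14 ALLOC][15-16 FREE]
Op 8: e = malloc(5) -> e = 0; heap: [0-4 ALLOC][5-5 FREE][6-12 ALLOC][13-14 ALLOC][15-16 FREE]

Answer: [0-4 ALLOC][5-5 FREE][6-12 ALLOC][13-14 ALLOC][15-16 FREE]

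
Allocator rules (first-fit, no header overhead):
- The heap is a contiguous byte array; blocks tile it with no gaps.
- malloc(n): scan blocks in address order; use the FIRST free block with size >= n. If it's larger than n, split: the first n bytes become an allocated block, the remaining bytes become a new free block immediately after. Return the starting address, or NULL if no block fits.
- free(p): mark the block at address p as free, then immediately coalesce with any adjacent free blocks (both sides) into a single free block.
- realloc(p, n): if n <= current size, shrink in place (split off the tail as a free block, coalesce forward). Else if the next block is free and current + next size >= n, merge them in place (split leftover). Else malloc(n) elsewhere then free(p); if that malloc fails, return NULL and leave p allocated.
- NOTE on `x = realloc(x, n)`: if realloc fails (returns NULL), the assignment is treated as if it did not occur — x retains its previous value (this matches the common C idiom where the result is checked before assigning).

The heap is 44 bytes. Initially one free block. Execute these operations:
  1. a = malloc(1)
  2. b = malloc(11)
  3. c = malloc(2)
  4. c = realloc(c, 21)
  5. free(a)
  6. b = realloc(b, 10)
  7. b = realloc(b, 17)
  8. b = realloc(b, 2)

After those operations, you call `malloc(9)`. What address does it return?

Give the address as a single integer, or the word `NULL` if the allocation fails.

Op 1: a = malloc(1) -> a = 0; heap: [0-0 ALLOC][1-43 FREE]
Op 2: b = malloc(11) -> b = 1; heap: [0-0 ALLOC][1-11 ALLOC][12-43 FREE]
Op 3: c = malloc(2) -> c = 12; heap: [0-0 ALLOC][1-11 ALLOC][12-13 ALLOC][14-43 FREE]
Op 4: c = realloc(c, 21) -> c = 12; heap: [0-0 ALLOC][1-11 ALLOC][12-32 ALLOC][33-43 FREE]
Op 5: free(a) -> (freed a); heap: [0-0 FREE][1-11 ALLOC][12-32 ALLOC][33-43 FREE]
Op 6: b = realloc(b, 10) -> b = 1; heap: [0-0 FREE][1-10 ALLOC][11-11 FREE][12-32 ALLOC][33-43 FREE]
Op 7: b = realloc(b, 17) -> NULL (b unchanged); heap: [0-0 FREE][1-10 ALLOC][11-11 FREE][12-32 ALLOC][33-43 FREE]
Op 8: b = realloc(b, 2) -> b = 1; heap: [0-0 FREE][1-2 ALLOC][3-11 FREE][12-32 ALLOC][33-43 FREE]
malloc(9): first-fit scan over [0-0 FREE][1-2 ALLOC][3-11 FREE][12-32 ALLOC][33-43 FREE] -> 3

Answer: 3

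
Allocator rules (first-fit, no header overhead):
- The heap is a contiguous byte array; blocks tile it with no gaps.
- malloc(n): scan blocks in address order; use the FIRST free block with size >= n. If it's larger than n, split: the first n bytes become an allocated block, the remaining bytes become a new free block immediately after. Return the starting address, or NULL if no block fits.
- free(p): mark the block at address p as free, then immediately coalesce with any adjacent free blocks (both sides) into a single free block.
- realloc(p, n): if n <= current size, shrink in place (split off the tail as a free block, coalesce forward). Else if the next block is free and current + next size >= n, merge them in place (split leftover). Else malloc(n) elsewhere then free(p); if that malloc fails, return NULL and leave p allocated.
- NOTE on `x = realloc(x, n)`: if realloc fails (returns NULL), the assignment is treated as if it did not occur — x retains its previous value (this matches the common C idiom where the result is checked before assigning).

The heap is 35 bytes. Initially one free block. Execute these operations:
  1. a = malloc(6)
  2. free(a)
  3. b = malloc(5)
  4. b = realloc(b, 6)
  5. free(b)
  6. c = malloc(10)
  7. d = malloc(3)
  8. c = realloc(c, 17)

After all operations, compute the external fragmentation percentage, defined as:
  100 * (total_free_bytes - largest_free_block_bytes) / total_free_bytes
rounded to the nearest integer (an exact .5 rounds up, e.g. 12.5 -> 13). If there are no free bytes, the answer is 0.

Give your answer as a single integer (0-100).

Answer: 33

Derivation:
Op 1: a = malloc(6) -> a = 0; heap: [0-5 ALLOC][6-34 FREE]
Op 2: free(a) -> (freed a); heap: [0-34 FREE]
Op 3: b = malloc(5) -> b = 0; heap: [0-4 ALLOC][5-34 FREE]
Op 4: b = realloc(b, 6) -> b = 0; heap: [0-5 ALLOC][6-34 FREE]
Op 5: free(b) -> (freed b); heap: [0-34 FREE]
Op 6: c = malloc(10) -> c = 0; heap: [0-9 ALLOC][10-34 FREE]
Op 7: d = malloc(3) -> d = 10; heap: [0-9 ALLOC][10-12 ALLOC][13-34 FREE]
Op 8: c = realloc(c, 17) -> c = 13; heap: [0-9 FREE][10-12 ALLOC][13-29 ALLOC][30-34 FREE]
Free blocks: [10 5] total_free=15 largest=10 -> 100*(15-10)/15 = 500/15 ≈ 33.333 -> rounds to 33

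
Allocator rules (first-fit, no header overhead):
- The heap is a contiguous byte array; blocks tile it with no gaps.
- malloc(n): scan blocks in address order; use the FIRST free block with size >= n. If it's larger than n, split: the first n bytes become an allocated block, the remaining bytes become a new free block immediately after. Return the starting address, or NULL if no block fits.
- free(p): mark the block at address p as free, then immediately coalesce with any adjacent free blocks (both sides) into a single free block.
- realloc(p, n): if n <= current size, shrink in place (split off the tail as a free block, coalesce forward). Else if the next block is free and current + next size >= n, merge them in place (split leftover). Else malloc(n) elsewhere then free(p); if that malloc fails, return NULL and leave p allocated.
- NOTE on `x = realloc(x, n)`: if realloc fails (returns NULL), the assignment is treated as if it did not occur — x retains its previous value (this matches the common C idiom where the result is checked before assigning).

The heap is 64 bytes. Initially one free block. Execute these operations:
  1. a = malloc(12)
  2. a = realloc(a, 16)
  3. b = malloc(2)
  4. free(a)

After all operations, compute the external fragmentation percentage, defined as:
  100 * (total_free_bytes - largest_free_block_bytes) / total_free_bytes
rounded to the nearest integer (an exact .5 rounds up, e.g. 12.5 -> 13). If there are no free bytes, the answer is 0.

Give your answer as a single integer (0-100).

Op 1: a = malloc(12) -> a = 0; heap: [0-11 ALLOC][12-63 FREE]
Op 2: a = realloc(a, 16) -> a = 0; heap: [0-15 ALLOC][16-63 FREE]
Op 3: b = malloc(2) -> b = 16; heap: [0-15 ALLOC][16-17 ALLOC][18-63 FREE]
Op 4: free(a) -> (freed a); heap: [0-15 FREE][16-17 ALLOC][18-63 FREE]
Free blocks: [16 46] total_free=62 largest=46 -> 100*(62-46)/62 = 1600/62 ≈ 25.806 -> rounds to 26

Answer: 26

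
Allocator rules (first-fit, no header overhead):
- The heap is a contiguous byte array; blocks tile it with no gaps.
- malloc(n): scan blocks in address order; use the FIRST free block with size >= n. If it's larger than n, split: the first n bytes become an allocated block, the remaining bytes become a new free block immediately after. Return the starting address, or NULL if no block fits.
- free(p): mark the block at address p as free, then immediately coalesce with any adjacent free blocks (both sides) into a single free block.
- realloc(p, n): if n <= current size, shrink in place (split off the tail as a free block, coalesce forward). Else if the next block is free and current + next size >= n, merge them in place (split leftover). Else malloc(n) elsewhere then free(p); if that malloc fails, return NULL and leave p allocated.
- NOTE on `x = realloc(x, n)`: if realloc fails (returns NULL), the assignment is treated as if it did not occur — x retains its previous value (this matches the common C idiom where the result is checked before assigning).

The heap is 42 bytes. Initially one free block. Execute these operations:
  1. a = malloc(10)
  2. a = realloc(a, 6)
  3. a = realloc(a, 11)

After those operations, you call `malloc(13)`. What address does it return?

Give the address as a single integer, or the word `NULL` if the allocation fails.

Op 1: a = malloc(10) -> a = 0; heap: [0-9 ALLOC][10-41 FREE]
Op 2: a = realloc(a, 6) -> a = 0; heap: [0-5 ALLOC][6-41 FREE]
Op 3: a = realloc(a, 11) -> a = 0; heap: [0-10 ALLOC][11-41 FREE]
malloc(13): first-fit scan over [0-10 ALLOC][11-41 FREE] -> 11

Answer: 11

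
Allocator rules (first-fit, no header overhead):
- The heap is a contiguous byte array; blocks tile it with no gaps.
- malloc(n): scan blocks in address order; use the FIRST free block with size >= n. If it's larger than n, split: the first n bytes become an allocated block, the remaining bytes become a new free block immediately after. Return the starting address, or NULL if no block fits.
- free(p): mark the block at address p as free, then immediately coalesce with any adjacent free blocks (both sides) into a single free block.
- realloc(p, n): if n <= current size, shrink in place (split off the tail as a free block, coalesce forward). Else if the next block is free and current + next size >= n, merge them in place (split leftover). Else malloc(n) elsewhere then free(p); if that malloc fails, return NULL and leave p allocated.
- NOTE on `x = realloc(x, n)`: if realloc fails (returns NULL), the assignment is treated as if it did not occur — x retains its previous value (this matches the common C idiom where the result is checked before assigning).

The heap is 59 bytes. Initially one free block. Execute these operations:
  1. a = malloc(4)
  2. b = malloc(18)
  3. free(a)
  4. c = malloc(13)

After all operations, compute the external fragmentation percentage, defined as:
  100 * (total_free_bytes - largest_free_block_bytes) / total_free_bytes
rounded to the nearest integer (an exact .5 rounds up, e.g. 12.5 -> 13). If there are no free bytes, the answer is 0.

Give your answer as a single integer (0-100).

Answer: 14

Derivation:
Op 1: a = malloc(4) -> a = 0; heap: [0-3 ALLOC][4-58 FREE]
Op 2: b = malloc(18) -> b = 4; heap: [0-3 ALLOC][4-21 ALLOC][22-58 FREE]
Op 3: free(a) -> (freed a); heap: [0-3 FREE][4-21 ALLOC][22-58 FREE]
Op 4: c = malloc(13) -> c = 22; heap: [0-3 FREE][4-21 ALLOC][22-34 ALLOC][35-58 FREE]
Free blocks: [4 24] total_free=28 largest=24 -> 100*(28-24)/28 = 400/28 ≈ 14.286 -> rounds to 14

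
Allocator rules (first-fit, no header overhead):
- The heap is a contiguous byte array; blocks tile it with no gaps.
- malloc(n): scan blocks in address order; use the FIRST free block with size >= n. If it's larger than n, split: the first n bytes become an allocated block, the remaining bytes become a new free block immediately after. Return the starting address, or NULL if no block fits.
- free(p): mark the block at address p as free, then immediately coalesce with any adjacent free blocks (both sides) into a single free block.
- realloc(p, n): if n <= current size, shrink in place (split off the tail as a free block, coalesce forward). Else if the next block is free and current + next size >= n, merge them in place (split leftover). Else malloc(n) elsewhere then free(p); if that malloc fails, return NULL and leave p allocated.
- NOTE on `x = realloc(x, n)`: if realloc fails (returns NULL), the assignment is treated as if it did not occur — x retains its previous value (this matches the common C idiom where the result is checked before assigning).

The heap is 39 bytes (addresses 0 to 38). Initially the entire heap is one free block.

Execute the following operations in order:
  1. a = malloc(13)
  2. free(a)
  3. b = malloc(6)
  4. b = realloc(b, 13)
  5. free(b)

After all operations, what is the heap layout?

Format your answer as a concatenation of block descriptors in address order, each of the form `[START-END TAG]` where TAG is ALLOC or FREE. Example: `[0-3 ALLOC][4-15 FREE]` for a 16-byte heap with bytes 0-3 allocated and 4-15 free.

Op 1: a = malloc(13) -> a = 0; heap: [0-12 ALLOC][13-38 FREE]
Op 2: free(a) -> (freed a); heap: [0-38 FREE]
Op 3: b = malloc(6) -> b = 0; heap: [0-5 ALLOC][6-38 FREE]
Op 4: b = realloc(b, 13) -> b = 0; heap: [0-12 ALLOC][13-38 FREE]
Op 5: free(b) -> (freed b); heap: [0-38 FREE]

Answer: [0-38 FREE]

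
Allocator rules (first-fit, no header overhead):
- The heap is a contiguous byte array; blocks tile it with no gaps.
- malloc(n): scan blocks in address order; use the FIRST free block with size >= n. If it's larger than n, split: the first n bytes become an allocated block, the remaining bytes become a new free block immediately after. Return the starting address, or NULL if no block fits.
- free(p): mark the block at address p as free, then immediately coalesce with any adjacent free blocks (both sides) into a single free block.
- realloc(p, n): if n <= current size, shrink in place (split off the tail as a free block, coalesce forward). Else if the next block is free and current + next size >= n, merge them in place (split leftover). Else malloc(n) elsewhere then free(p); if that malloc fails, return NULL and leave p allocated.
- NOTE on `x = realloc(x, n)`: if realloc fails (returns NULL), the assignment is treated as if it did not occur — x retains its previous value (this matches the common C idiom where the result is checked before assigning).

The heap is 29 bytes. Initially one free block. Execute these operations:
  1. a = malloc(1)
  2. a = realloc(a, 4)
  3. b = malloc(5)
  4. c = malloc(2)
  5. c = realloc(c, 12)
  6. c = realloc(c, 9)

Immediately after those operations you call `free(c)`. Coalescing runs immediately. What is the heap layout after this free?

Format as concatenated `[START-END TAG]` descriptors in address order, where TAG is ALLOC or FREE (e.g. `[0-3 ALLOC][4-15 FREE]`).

Answer: [0-3 ALLOC][4-8 ALLOC][9-28 FREE]

Derivation:
Op 1: a = malloc(1) -> a = 0; heap: [0-0 ALLOC][1-28 FREE]
Op 2: a = realloc(a, 4) -> a = 0; heap: [0-3 ALLOC][4-28 FREE]
Op 3: b = malloc(5) -> b = 4; heap: [0-3 ALLOC][4-8 ALLOC][9-28 FREE]
Op 4: c = malloc(2) -> c = 9; heap: [0-3 ALLOC][4-8 ALLOC][9-10 ALLOC][11-28 FREE]
Op 5: c = realloc(c, 12) -> c = 9; heap: [0-3 ALLOC][4-8 ALLOC][9-20 ALLOC][21-28 FREE]
Op 6: c = realloc(c, 9) -> c = 9; heap: [0-3 ALLOC][4-8 ALLOC][9-17 ALLOC][18-28 FREE]
free(c): c = 9 -> block [9-17 ALLOC]; mark free, coalesce with adjacent free neighbors -> [0-3 ALLOC][4-8 ALLOC][9-28 FREE]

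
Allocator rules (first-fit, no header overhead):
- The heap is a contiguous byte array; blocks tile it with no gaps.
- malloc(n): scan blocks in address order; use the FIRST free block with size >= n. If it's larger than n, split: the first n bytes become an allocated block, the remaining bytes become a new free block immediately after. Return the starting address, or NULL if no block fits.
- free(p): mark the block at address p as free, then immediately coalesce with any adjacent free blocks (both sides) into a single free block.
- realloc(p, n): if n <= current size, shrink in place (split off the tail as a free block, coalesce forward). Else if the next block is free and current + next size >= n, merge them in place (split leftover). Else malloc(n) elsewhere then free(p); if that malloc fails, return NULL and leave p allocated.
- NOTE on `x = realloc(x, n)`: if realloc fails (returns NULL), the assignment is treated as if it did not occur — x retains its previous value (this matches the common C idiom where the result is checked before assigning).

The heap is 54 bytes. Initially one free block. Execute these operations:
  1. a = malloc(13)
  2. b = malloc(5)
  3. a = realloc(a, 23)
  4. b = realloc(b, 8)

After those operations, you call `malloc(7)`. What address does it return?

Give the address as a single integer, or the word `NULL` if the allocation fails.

Op 1: a = malloc(13) -> a = 0; heap: [0-12 ALLOC][13-53 FREE]
Op 2: b = malloc(5) -> b = 13; heap: [0-12 ALLOC][13-17 ALLOC][18-53 FREE]
Op 3: a = realloc(a, 23) -> a = 18; heap: [0-12 FREE][13-17 ALLOC][18-40 ALLOC][41-53 FREE]
Op 4: b = realloc(b, 8) -> b = 0; heap: [0-7 ALLOC][8-17 FREE][18-40 ALLOC][41-53 FREE]
malloc(7): first-fit scan over [0-7 ALLOC][8-17 FREE][18-40 ALLOC][41-53 FREE] -> 8

Answer: 8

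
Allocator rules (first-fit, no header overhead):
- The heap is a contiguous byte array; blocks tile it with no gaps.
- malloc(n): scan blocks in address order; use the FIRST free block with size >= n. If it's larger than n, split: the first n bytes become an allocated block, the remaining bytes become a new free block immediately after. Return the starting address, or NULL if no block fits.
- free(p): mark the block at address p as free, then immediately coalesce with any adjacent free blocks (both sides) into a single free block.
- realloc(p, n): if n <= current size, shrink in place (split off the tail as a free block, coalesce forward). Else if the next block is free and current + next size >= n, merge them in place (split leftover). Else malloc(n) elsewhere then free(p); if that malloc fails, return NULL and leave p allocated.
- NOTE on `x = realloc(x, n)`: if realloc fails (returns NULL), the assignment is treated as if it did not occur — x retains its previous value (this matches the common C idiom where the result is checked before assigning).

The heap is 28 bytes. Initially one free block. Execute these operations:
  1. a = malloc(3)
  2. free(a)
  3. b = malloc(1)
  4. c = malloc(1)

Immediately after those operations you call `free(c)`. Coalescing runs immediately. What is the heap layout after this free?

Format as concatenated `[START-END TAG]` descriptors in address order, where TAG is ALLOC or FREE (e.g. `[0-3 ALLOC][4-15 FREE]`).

Op 1: a = malloc(3) -> a = 0; heap: [0-2 ALLOC][3-27 FREE]
Op 2: free(a) -> (freed a); heap: [0-27 FREE]
Op 3: b = malloc(1) -> b = 0; heap: [0-0 ALLOC][1-27 FREE]
Op 4: c = malloc(1) -> c = 1; heap: [0-0 ALLOC][1-1 ALLOC][2-27 FREE]
free(c): c = 1 -> block [1-1 ALLOC]; mark free, coalesce with adjacent free neighbors -> [0-0 ALLOC][1-27 FREE]

Answer: [0-0 ALLOC][1-27 FREE]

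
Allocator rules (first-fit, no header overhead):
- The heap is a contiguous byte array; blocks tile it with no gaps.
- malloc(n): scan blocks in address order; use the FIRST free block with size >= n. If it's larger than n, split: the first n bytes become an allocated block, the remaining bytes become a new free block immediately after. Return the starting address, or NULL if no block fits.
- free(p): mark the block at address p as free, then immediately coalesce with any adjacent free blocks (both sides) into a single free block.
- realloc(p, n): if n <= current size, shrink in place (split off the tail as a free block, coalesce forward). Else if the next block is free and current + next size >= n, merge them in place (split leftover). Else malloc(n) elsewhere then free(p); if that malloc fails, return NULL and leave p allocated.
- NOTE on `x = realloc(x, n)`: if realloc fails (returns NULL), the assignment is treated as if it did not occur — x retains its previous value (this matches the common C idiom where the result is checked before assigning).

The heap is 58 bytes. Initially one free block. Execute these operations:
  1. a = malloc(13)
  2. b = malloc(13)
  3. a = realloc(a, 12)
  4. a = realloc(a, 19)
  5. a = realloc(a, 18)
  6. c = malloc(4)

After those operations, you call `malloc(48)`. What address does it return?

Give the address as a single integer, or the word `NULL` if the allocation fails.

Op 1: a = malloc(13) -> a = 0; heap: [0-12 ALLOC][13-57 FREE]
Op 2: b = malloc(13) -> b = 13; heap: [0-12 ALLOC][13-25 ALLOC][26-57 FREE]
Op 3: a = realloc(a, 12) -> a = 0; heap: [0-11 ALLOC][12-12 FREE][13-25 ALLOC][26-57 FREE]
Op 4: a = realloc(a, 19) -> a = 26; heap: [0-12 FREE][13-25 ALLOC][26-44 ALLOC][45-57 FREE]
Op 5: a = realloc(a, 18) -> a = 26; heap: [0-12 FREE][13-25 ALLOC][26-43 ALLOC][44-57 FREE]
Op 6: c = malloc(4) -> c = 0; heap: [0-3 ALLOC][4-12 FREE][13-25 ALLOC][26-43 ALLOC][44-57 FREE]
malloc(48): first-fit scan over [0-3 ALLOC][4-12 FREE][13-25 ALLOC][26-43 ALLOC][44-57 FREE] -> NULL

Answer: NULL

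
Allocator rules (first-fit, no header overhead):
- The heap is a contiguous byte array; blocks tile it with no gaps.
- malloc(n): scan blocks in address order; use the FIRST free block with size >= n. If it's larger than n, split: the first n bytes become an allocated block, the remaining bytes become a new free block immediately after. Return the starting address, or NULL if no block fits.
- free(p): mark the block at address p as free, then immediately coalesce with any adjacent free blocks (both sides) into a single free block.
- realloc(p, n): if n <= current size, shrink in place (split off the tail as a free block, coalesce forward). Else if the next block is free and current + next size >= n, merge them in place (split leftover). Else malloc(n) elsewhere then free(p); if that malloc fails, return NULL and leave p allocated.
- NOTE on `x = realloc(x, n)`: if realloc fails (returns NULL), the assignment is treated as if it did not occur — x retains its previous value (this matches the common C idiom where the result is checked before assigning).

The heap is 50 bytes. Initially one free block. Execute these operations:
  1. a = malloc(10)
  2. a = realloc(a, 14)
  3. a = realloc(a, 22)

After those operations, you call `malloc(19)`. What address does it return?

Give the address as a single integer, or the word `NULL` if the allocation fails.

Op 1: a = malloc(10) -> a = 0; heap: [0-9 ALLOC][10-49 FREE]
Op 2: a = realloc(a, 14) -> a = 0; heap: [0-13 ALLOC][14-49 FREE]
Op 3: a = realloc(a, 22) -> a = 0; heap: [0-21 ALLOC][22-49 FREE]
malloc(19): first-fit scan over [0-21 ALLOC][22-49 FREE] -> 22

Answer: 22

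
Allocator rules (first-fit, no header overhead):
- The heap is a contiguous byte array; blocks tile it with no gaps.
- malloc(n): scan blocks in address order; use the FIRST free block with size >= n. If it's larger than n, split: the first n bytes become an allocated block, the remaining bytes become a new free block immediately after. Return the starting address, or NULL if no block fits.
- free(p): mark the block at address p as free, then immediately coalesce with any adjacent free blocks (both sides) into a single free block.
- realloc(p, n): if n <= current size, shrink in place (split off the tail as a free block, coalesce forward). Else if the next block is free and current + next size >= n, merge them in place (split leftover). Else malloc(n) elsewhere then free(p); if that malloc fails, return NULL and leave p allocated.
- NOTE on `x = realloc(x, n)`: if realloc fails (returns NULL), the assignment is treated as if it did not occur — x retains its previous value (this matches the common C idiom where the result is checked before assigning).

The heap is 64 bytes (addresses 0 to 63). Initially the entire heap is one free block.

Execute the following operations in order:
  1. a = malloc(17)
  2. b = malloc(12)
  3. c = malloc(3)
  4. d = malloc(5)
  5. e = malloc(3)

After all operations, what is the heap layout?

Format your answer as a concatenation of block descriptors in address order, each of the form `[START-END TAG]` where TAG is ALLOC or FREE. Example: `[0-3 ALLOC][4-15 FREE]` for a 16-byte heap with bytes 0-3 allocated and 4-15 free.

Op 1: a = malloc(17) -> a = 0; heap: [0-16 ALLOC][17-63 FREE]
Op 2: b = malloc(12) -> b = 17; heap: [0-16 ALLOC][17-28 ALLOC][29-63 FREE]
Op 3: c = malloc(3) -> c = 29; heap: [0-16 ALLOC][17-28 ALLOC][29-31 ALLOC][32-63 FREE]
Op 4: d = malloc(5) -> d = 32; heap: [0-16 ALLOC][17-28 ALLOC][29-31 ALLOC][32-36 ALLOC][37-63 FREE]
Op 5: e = malloc(3) -> e = 37; heap: [0-16 ALLOC][17-28 ALLOC][29-31 ALLOC][32-36 ALLOC][37-39 ALLOC][40-63 FREE]

Answer: [0-16 ALLOC][17-28 ALLOC][29-31 ALLOC][32-36 ALLOC][37-39 ALLOC][40-63 FREE]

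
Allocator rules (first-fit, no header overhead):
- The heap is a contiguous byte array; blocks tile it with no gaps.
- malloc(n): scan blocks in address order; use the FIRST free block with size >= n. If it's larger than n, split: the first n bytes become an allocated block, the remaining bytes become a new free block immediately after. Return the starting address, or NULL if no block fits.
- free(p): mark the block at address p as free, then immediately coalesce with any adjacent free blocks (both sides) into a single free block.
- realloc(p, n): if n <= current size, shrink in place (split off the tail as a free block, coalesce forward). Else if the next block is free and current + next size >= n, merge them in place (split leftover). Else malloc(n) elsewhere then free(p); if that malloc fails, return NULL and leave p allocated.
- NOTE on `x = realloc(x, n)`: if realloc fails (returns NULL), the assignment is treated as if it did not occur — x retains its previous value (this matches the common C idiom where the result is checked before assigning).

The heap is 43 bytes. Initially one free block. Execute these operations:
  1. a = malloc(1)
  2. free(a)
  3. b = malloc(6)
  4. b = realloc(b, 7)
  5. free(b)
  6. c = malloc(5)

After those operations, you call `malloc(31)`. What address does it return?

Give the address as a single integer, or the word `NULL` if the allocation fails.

Op 1: a = malloc(1) -> a = 0; heap: [0-0 ALLOC][1-42 FREE]
Op 2: free(a) -> (freed a); heap: [0-42 FREE]
Op 3: b = malloc(6) -> b = 0; heap: [0-5 ALLOC][6-42 FREE]
Op 4: b = realloc(b, 7) -> b = 0; heap: [0-6 ALLOC][7-42 FREE]
Op 5: free(b) -> (freed b); heap: [0-42 FREE]
Op 6: c = malloc(5) -> c = 0; heap: [0-4 ALLOC][5-42 FREE]
malloc(31): first-fit scan over [0-4 ALLOC][5-42 FREE] -> 5

Answer: 5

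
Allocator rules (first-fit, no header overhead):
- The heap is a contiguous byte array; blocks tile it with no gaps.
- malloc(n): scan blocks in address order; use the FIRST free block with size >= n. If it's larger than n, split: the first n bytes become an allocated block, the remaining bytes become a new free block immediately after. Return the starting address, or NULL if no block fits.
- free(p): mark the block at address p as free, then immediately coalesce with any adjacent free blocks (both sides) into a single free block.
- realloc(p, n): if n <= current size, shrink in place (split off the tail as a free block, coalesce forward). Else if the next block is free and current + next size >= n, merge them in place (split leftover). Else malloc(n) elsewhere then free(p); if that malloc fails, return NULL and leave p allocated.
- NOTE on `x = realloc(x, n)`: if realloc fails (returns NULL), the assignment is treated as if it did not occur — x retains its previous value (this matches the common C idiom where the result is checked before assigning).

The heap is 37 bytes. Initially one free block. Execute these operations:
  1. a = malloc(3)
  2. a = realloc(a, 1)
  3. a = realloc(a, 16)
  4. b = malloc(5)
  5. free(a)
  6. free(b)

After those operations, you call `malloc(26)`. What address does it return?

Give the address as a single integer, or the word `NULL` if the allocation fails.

Answer: 0

Derivation:
Op 1: a = malloc(3) -> a = 0; heap: [0-2 ALLOC][3-36 FREE]
Op 2: a = realloc(a, 1) -> a = 0; heap: [0-0 ALLOC][1-36 FREE]
Op 3: a = realloc(a, 16) -> a = 0; heap: [0-15 ALLOC][16-36 FREE]
Op 4: b = malloc(5) -> b = 16; heap: [0-15 ALLOC][16-20 ALLOC][21-36 FREE]
Op 5: free(a) -> (freed a); heap: [0-15 FREE][16-20 ALLOC][21-36 FREE]
Op 6: free(b) -> (freed b); heap: [0-36 FREE]
malloc(26): first-fit scan over [0-36 FREE] -> 0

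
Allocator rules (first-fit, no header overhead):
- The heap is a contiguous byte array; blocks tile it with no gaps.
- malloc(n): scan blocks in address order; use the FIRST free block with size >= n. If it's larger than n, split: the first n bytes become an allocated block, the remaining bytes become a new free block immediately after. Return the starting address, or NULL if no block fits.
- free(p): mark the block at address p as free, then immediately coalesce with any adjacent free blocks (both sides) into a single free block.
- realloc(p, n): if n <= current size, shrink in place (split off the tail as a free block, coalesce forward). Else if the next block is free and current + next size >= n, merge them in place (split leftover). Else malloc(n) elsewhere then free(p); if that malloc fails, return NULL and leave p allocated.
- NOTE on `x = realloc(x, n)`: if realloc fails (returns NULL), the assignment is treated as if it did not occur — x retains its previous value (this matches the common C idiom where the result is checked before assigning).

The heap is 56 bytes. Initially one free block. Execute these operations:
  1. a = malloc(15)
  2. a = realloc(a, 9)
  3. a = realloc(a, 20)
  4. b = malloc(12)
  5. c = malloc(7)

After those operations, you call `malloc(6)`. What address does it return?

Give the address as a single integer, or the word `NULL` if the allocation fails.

Op 1: a = malloc(15) -> a = 0; heap: [0-14 ALLOC][15-55 FREE]
Op 2: a = realloc(a, 9) -> a = 0; heap: [0-8 ALLOC][9-55 FREE]
Op 3: a = realloc(a, 20) -> a = 0; heap: [0-19 ALLOC][20-55 FREE]
Op 4: b = malloc(12) -> b = 20; heap: [0-19 ALLOC][20-31 ALLOC][32-55 FREE]
Op 5: c = malloc(7) -> c = 32; heap: [0-19 ALLOC][20-31 ALLOC][32-38 ALLOC][39-55 FREE]
malloc(6): first-fit scan over [0-19 ALLOC][20-31 ALLOC][32-38 ALLOC][39-55 FREE] -> 39

Answer: 39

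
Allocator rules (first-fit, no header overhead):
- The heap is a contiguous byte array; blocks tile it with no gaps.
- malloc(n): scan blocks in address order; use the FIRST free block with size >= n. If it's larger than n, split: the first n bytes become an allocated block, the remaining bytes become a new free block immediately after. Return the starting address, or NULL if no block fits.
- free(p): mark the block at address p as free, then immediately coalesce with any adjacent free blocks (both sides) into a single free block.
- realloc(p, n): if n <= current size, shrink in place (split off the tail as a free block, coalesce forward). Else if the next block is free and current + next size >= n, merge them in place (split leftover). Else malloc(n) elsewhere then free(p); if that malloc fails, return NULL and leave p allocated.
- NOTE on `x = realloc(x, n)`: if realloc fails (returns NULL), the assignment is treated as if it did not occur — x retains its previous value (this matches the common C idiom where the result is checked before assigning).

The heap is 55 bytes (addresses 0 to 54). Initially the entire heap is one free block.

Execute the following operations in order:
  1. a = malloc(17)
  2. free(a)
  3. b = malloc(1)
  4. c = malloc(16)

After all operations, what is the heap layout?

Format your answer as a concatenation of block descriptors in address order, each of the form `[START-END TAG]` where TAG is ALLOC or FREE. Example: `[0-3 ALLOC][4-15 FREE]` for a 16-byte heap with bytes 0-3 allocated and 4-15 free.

Op 1: a = malloc(17) -> a = 0; heap: [0-16 ALLOC][17-54 FREE]
Op 2: free(a) -> (freed a); heap: [0-54 FREE]
Op 3: b = malloc(1) -> b = 0; heap: [0-0 ALLOC][1-54 FREE]
Op 4: c = malloc(16) -> c = 1; heap: [0-0 ALLOC][1-16 ALLOC][17-54 FREE]

Answer: [0-0 ALLOC][1-16 ALLOC][17-54 FREE]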